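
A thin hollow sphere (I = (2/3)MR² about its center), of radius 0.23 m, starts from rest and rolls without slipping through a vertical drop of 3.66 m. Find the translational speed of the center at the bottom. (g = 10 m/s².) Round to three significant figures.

The moment of inertia is (2/3)MR², giving k ≡ I/(MR²) = 2/3.
Rolling without slipping gives ω = v/R, so the total kinetic energy is ½Mv² + ½Iω² = ½(1+k)Mv² = (5/6)Mv².
Setting Mgh = (5/6)Mv² gives v = √(2gh/(1+k)) = √(2·10·3.66/1.667) ≈ 6.63 m/s.

v ≈ 6.63 m/s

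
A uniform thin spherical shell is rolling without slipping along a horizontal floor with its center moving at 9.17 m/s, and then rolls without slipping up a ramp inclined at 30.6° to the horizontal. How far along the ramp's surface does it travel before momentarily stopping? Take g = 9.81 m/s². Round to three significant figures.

For this body I = (2/3)MR², i.e. k = I/(MR²) = 2/3.
Since it rolls without slipping, ω = v/R and KE = ½Mv² + ½Iω² = ½(1+k)Mv² = (5/6)Mv².
Setting this equal to Mgh gives the vertical rise h = (1+k)v₀²/(2g) = 1.667×9.17²/(2×9.81) = 7.143 m.
Along the incline, d = h/sinθ = 7.143/sin30.6° ≈ 14.0 m.

d ≈ 14.0 m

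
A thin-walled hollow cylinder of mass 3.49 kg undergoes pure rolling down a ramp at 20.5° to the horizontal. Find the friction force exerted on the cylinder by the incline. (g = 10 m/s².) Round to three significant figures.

f ≈ 6.11 N

Here I = MR², so the shape factor k = I/(MR²) = 1.
Along the incline Mg sinθ − f = Ma, and torque about the center fR = Iα = kMR²(a/R) gives f = kMa.
Combining, a = g sinθ/(1+k) and f = kMa = kMg sinθ/(1+k).
f = 1 × 3.49 × 10 × sin20.5° / 2 ≈ 6.11 N.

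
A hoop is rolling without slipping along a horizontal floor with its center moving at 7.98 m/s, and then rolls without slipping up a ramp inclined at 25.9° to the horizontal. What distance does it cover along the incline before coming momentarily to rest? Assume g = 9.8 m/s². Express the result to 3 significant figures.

For this body I = MR², i.e. k = I/(MR²) = 1.
Rolling without slipping gives ω = v/R, so the total kinetic energy is ½Mv² + ½Iω² = ½(1+k)Mv² = Mv².
Setting this equal to Mgh gives the vertical rise h = (1+k)v₀²/(2g) = 2×7.98²/(2×9.8) = 6.498 m.
Along the incline, d = h/sinθ = 6.498/sin25.9° ≈ 14.9 m.

d ≈ 14.9 m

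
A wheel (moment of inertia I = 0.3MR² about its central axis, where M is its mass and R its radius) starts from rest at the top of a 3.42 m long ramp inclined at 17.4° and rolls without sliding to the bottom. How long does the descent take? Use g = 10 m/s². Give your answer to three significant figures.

Here I = 0.3MR², so the shape factor k = I/(MR²) = 0.3.
Newton's second law down the slope: Mg sinθ − f = Ma. The torque equation fR = Iα (with α = a/R) gives f = kMa.
Hence a = g sinθ/(1+k) = 10×sin17.4°/1.3 = 2.3 m/s².
With constant a from rest, t = √(2L/a) = √(2·3.42/2.3) ≈ 1.72 s.

t ≈ 1.72 s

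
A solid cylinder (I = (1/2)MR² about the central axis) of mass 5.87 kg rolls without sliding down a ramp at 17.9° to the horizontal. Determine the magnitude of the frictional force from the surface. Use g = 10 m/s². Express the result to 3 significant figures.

f ≈ 6.01 N

The moment of inertia is (1/2)MR², giving k ≡ I/(MR²) = 0.5.
Along the incline Mg sinθ − f = Ma, and torque about the center fR = Iα = kMR²(a/R) gives f = kMa.
Combining, a = g sinθ/(1+k) and f = kMa = kMg sinθ/(1+k).
f = 0.5 × 5.87 × 10 × sin17.9° / 1.5 ≈ 6.01 N.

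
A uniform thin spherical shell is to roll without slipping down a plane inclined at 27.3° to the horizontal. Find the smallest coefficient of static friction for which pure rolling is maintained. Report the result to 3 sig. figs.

For this body I = (2/3)MR², i.e. k = I/(MR²) = 2/3.
Translational: Mg sinθ − f = Ma. Rotational about the CM: fR = Iα = kMRa, so f = kMa.
These give a = g sinθ/(1+k) and the required friction f = kMg sinθ/(1+k).
The normal force is N = Mg cosθ, so μ_min = f/N = k tanθ/(1+k).
μ_min = (2/3) × tan27.3° / 1.667 ≈ 0.206.

μ_min ≈ 0.206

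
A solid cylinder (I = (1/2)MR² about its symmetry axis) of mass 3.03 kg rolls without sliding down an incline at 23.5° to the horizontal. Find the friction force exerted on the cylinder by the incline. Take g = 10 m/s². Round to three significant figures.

f ≈ 4.03 N

With I = (1/2)MR², the ratio k = I/(MR²) is 0.5.
Translational: Mg sinθ − f = Ma. Rotational about the CM: fR = Iα = kMRa, so f = kMa.
Combining, a = g sinθ/(1+k) and f = kMa = kMg sinθ/(1+k).
f = 0.5 × 3.03 × 10 × sin23.5° / 1.5 ≈ 4.03 N.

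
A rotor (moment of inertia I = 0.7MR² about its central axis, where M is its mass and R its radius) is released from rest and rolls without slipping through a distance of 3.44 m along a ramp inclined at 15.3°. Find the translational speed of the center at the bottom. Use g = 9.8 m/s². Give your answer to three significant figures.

v ≈ 3.24 m/s

The moment of inertia is 0.7MR², giving k ≡ I/(MR²) = 0.7.
Pure rolling means v = ωR; then KE = ½Mv² + ½I(v/R)² = ½(1+k)Mv² = (17/20)Mv².
The vertical drop is h = L sinθ = 3.44 × sin15.3° = 0.9077 m.
Setting Mgh = (17/20)Mv² gives v = √(2gh/(1+k)) = √(2·9.8·0.9077/1.7) ≈ 3.24 m/s.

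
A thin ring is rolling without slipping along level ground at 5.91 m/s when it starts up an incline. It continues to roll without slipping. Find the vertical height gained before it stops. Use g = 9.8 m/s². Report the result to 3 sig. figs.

The moment of inertia is MR², giving k ≡ I/(MR²) = 1.
Pure rolling means v = ωR; then KE = ½Mv² + ½I(v/R)² = ½(1+k)Mv² = Mv².
All of this converts to potential energy at the highest point: Mv₀² = Mgh.
Thus h = (1+k)v₀²/(2g) = 2 × 5.91² / (2 × 9.8) ≈ 3.56 m.

h ≈ 3.56 m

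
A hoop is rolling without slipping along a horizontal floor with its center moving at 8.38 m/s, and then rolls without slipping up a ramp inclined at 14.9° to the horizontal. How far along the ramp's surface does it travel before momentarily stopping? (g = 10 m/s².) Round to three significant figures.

For this body I = MR², i.e. k = I/(MR²) = 1.
Since it rolls without slipping, ω = v/R and KE = ½Mv² + ½Iω² = ½(1+k)Mv² = Mv².
Setting this equal to Mgh gives the vertical rise h = (1+k)v₀²/(2g) = 2×8.38²/(2×10) = 7.022 m.
The distance along the slope is d = h/sinθ = 7.022/sin14.9° ≈ 27.3 m.

d ≈ 27.3 m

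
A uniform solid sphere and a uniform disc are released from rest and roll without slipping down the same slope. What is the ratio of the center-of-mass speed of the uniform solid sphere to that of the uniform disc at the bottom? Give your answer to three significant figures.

Each satisfies Mgh = ½(1+k)Mv² with k = I/(MR²), so v ∝ 1/√(1+k).
For the uniform solid sphere k = 0.4; for the uniform disc k = 0.5.
v₁/v₂ = √((1+k₂)/(1+k₁)) = √(1.5/1.4) ≈ 1.04.

v_ratio ≈ 1.04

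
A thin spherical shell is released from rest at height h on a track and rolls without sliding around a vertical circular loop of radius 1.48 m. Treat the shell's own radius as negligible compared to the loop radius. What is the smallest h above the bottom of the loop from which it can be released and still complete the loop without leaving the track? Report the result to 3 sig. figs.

h_min ≈ 4.19 m

The moment of inertia is (2/3)MR², giving k ≡ I/(MR²) = 2/3.
At the top of the loop, the minimum-contact condition is Mg = Mv_top²/r, so v_top² = gr.
With ω = v/R, the kinetic energy at speed v is ½(1+k)Mv² = (5/6)Mv².
Energy conservation from release (height h) to the top (height 2r): Mgh = Mg(2r) + (5/6)M·gr.
Thus h_min = 2r + (1+k)r/2 = r(2 + 1.667/2) = 1.48 × 2.833 ≈ 4.19 m.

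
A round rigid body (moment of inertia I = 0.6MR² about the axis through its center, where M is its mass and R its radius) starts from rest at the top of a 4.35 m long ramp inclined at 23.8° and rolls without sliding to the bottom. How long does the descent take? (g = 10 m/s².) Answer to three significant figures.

t ≈ 1.86 s

The moment of inertia is 0.6MR², giving k ≡ I/(MR²) = 0.6.
Newton's second law down the slope: Mg sinθ − f = Ma. The torque equation fR = Iα (with α = a/R) gives f = kMa.
Hence a = g sinθ/(1+k) = 10×sin23.8°/1.6 = 2.522 m/s².
With constant a from rest, t = √(2L/a) = √(2·4.35/2.522) ≈ 1.86 s.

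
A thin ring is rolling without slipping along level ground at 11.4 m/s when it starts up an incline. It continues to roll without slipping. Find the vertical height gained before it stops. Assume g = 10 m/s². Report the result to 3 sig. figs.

h ≈ 13.0 m

For this body I = MR², i.e. k = I/(MR²) = 1.
Pure rolling means v = ωR; then KE = ½Mv² + ½I(v/R)² = ½(1+k)Mv² = Mv².
All of this converts to potential energy at the highest point: Mv₀² = Mgh.
Thus h = (1+k)v₀²/(2g) = 2 × 11.4² / (2 × 10) ≈ 13.0 m.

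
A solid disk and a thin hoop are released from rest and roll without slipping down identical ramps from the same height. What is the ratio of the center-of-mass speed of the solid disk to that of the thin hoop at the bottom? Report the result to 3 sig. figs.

Each satisfies Mgh = ½(1+k)Mv² with k = I/(MR²), so v ∝ 1/√(1+k).
For the solid disk k = 0.5; for the thin hoop k = 1.
v₁/v₂ = √((1+k₂)/(1+k₁)) = √(2/1.5) ≈ 1.15.

v_ratio ≈ 1.15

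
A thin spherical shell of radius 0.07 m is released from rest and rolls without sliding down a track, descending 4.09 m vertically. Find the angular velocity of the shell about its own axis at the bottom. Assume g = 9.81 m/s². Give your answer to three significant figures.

ω ≈ 99.1 rad/s

The moment of inertia is (2/3)MR², giving k ≡ I/(MR²) = 2/3.
Since it rolls without slipping, ω = v/R and KE = ½Mv² + ½Iω² = ½(1+k)Mv² = (5/6)Mv².
Energy conservation Mgh = ½(1+k)Mv² gives v = √(2gh/(1+k)) = √(2 × 9.81 × 4.09 / 1.667) = 6.939 m/s.
The angular speed follows from ω = v/R = 6.939/0.07 ≈ 99.1 rad/s.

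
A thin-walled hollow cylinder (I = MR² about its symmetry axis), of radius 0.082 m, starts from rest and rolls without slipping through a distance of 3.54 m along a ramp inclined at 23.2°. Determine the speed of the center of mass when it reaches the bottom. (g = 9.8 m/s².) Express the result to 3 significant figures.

v ≈ 3.70 m/s

The moment of inertia is MR², giving k ≡ I/(MR²) = 1.
Rolling without slipping gives ω = v/R, so the total kinetic energy is ½Mv² + ½Iω² = ½(1+k)Mv² = Mv².
The vertical drop is h = L sinθ = 3.54 × sin23.2° = 1.395 m.
Setting Mgh = Mv² gives v = √(2gh/(1+k)) = √(2·9.8·1.395/2) ≈ 3.70 m/s.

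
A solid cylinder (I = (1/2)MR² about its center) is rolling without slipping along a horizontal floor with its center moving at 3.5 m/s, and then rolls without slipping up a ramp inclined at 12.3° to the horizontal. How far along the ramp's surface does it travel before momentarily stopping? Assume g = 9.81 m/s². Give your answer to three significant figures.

d ≈ 4.40 m

Here I = (1/2)MR², so the shape factor k = I/(MR²) = 0.5.
Since it rolls without slipping, ω = v/R and KE = ½Mv² + ½Iω² = ½(1+k)Mv² = (3/4)Mv².
Setting this equal to Mgh gives the vertical rise h = (1+k)v₀²/(2g) = 1.5×3.5²/(2×9.81) = 0.9365 m.
The distance along the slope is d = h/sinθ = 0.9365/sin12.3° ≈ 4.40 m.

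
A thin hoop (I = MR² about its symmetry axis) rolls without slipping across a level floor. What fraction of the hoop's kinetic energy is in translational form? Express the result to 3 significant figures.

fraction ≈ 0.500

For this body I = MR², i.e. k = I/(MR²) = 1.
With ω = v/R, KE_trans = ½Mv² and KE_rot = ½Iω² = ½kMv², so KE_total = ½(1+k)Mv².
The translational fraction is therefore 1/(1+k) = 1/2 ≈ 0.500.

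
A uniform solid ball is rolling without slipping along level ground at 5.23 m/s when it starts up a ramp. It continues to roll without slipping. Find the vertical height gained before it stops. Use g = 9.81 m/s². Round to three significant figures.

With I = (2/5)MR², the ratio k = I/(MR²) is 0.4.
Rolling without slipping gives ω = v/R, so the total kinetic energy is ½Mv² + ½Iω² = ½(1+k)Mv² = (7/10)Mv².
At the top the kinetic energy is zero, so (7/10)Mv₀² = Mgh.
Thus h = (1+k)v₀²/(2g) = 1.4 × 5.23² / (2 × 9.81) ≈ 1.95 m.

h ≈ 1.95 m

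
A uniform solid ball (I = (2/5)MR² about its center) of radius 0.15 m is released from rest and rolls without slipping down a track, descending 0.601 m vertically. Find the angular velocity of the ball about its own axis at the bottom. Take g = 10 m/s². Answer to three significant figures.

ω ≈ 19.5 rad/s

For this body I = (2/5)MR², i.e. k = I/(MR²) = 0.4.
The rolling condition ω = v/R makes the rotational term ½I(v/R)² = ½kMv², so KE_total = ½(1+k)Mv² = (7/10)Mv².
Energy conservation Mgh = ½(1+k)Mv² gives v = √(2gh/(1+k)) = √(2 × 10 × 0.601 / 1.4) = 2.93 m/s.
Then ω = v/R = 2.93 / 0.15 ≈ 19.5 rad/s.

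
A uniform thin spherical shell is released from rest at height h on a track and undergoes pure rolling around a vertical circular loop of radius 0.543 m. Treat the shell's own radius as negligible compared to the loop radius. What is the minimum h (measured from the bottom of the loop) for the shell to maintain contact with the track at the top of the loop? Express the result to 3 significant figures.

Here I = (2/3)MR², so the shape factor k = I/(MR²) = 2/3.
At the top, contact is just lost when gravity alone supplies the centripetal force: Mg = Mv_top²/r, i.e. v_top² = gr.
With ω = v/R, the kinetic energy at speed v is ½(1+k)Mv² = (5/6)Mv².
Energy conservation from release (height h) to the top (height 2r): Mgh = Mg(2r) + (5/6)M·gr.
Thus h_min = 2r + (1+k)r/2 = r(2 + 1.667/2) = 0.543 × 2.833 ≈ 1.54 m.

h_min ≈ 1.54 m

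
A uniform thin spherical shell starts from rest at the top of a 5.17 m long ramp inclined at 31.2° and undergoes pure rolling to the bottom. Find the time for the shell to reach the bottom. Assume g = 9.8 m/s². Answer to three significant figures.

t ≈ 1.84 s

For this body I = (2/3)MR², i.e. k = I/(MR²) = 2/3.
Translational: Mg sinθ − f = Ma. Rotational about the CM: fR = Iα = kMRa, so f = kMa.
Hence a = g sinθ/(1+k) = 9.8×sin31.2°/1.667 = 3.046 m/s².
With constant a from rest, t = √(2L/a) = √(2·5.17/3.046) ≈ 1.84 s.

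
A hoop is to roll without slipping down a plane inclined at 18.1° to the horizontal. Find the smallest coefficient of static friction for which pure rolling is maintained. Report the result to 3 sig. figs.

For this body I = MR², i.e. k = I/(MR²) = 1.
Along the incline Mg sinθ − f = Ma, and torque about the center fR = Iα = kMR²(a/R) gives f = kMa.
These give a = g sinθ/(1+k) and the required friction f = kMg sinθ/(1+k).
The normal force is N = Mg cosθ, so μ_min = f/N = k tanθ/(1+k).
μ_min = 1 × tan18.1° / 2 ≈ 0.163.

μ_min ≈ 0.163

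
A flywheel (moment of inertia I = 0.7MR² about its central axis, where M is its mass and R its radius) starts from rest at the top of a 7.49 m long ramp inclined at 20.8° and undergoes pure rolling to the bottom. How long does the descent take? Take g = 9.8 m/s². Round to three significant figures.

t ≈ 2.71 s

For this body I = 0.7MR², i.e. k = I/(MR²) = 0.7.
Newton's second law down the slope: Mg sinθ − f = Ma. The torque equation fR = Iα (with α = a/R) gives f = kMa.
Hence a = g sinθ/(1+k) = 9.8×sin20.8°/1.7 = 2.047 m/s².
With constant a from rest, t = √(2L/a) = √(2·7.49/2.047) ≈ 2.71 s.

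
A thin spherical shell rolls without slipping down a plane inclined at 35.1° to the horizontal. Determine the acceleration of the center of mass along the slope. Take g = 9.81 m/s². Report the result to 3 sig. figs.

a ≈ 3.38 m/s²

Here I = (2/3)MR², so the shape factor k = I/(MR²) = 2/3.
Newton's second law down the slope: Mg sinθ − f = Ma. The torque equation fR = Iα (with α = a/R) gives f = kMa.
Eliminating f: Mg sinθ = (1+k)Ma, so a = g sinθ/(1+k) = 9.81 × sin35.1° / 1.667 ≈ 3.38 m/s².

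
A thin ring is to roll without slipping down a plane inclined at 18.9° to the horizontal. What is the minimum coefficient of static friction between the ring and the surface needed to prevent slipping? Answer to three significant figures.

The moment of inertia is MR², giving k ≡ I/(MR²) = 1.
Along the incline Mg sinθ − f = Ma, and torque about the center fR = Iα = kMR²(a/R) gives f = kMa.
These give a = g sinθ/(1+k) and the required friction f = kMg sinθ/(1+k).
The normal force is N = Mg cosθ, so μ_min = f/N = k tanθ/(1+k).
μ_min = 1 × tan18.9° / 2 ≈ 0.171.

μ_min ≈ 0.171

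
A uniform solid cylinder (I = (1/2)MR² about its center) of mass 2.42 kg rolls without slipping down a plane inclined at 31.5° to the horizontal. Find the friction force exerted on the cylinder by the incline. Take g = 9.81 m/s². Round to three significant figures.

Here I = (1/2)MR², so the shape factor k = I/(MR²) = 0.5.
Along the incline Mg sinθ − f = Ma, and torque about the center fR = Iα = kMR²(a/R) gives f = kMa.
Combining, a = g sinθ/(1+k) and f = kMa = kMg sinθ/(1+k).
f = 0.5 × 2.42 × 9.81 × sin31.5° / 1.5 ≈ 4.13 N.

f ≈ 4.13 N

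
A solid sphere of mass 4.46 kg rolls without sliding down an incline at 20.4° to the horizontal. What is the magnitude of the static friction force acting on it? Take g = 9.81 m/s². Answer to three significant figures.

For this body I = (2/5)MR², i.e. k = I/(MR²) = 0.4.
Translational: Mg sinθ − f = Ma. Rotational about the CM: fR = Iα = kMRa, so f = kMa.
Combining, a = g sinθ/(1+k) and f = kMa = kMg sinθ/(1+k).
f = 0.4 × 4.46 × 9.81 × sin20.4° / 1.4 ≈ 4.36 N.

f ≈ 4.36 N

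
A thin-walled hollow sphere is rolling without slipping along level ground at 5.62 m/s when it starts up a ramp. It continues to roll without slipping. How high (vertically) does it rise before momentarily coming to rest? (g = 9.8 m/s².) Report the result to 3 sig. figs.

Here I = (2/3)MR², so the shape factor k = I/(MR²) = 2/3.
Pure rolling means v = ωR; then KE = ½Mv² + ½I(v/R)² = ½(1+k)Mv² = (5/6)Mv².
All of this converts to potential energy at the highest point: (5/6)Mv₀² = Mgh.
Thus h = (1+k)v₀²/(2g) = 1.667 × 5.62² / (2 × 9.8) ≈ 2.69 m.

h ≈ 2.69 m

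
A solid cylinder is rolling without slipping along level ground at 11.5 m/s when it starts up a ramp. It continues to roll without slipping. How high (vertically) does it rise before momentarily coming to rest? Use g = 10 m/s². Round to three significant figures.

The moment of inertia is (1/2)MR², giving k ≡ I/(MR²) = 0.5.
The rolling condition ω = v/R makes the rotational term ½I(v/R)² = ½kMv², so KE_total = ½(1+k)Mv² = (3/4)Mv².
At the top the kinetic energy is zero, so (3/4)Mv₀² = Mgh.
Thus h = (1+k)v₀²/(2g) = 1.5 × 11.5² / (2 × 10) ≈ 9.92 m.

h ≈ 9.92 m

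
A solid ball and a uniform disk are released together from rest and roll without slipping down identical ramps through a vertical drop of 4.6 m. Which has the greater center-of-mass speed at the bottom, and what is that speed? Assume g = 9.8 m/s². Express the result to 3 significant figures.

the solid ball, at v ≈ 8.02 m/s

For rolling without slipping, Mgh = ½(1+k)Mv² where k = I/(MR²), so v = √(2gh/(1+k)).
Solid ball: k = 0.4, giving v = √(2×9.8×4.6/1.4) = 8.025 m/s.
Uniform disk: k = 0.5, giving v = √(2×9.8×4.6/1.5) = 7.753 m/s.
The smaller k wins: the solid ball, at ≈ 8.02 m/s.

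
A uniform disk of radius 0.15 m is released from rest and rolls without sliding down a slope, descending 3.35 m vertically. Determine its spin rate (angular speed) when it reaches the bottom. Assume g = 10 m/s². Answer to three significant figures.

The moment of inertia is (1/2)MR², giving k ≡ I/(MR²) = 0.5.
The rolling condition ω = v/R makes the rotational term ½I(v/R)² = ½kMv², so KE_total = ½(1+k)Mv² = (3/4)Mv².
Energy conservation Mgh = ½(1+k)Mv² gives v = √(2gh/(1+k)) = √(2 × 10 × 3.35 / 1.5) = 6.683 m/s.
Then ω = v/R = 6.683 / 0.15 ≈ 44.6 rad/s.

ω ≈ 44.6 rad/s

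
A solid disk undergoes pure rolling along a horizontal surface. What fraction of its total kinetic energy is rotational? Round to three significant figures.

With I = (1/2)MR², the ratio k = I/(MR²) is 0.5.
With ω = v/R, KE_trans = ½Mv² and KE_rot = ½Iω² = ½kMv², so KE_total = ½(1+k)Mv².
The rotational fraction is therefore k/(1+k) = 0.5/1.5 ≈ 0.333.

fraction ≈ 0.333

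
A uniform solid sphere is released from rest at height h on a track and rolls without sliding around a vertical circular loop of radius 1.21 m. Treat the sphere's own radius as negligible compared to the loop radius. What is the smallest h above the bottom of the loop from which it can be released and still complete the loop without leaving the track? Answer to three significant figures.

The moment of inertia is (2/5)MR², giving k ≡ I/(MR²) = 0.4.
At the top, contact is just lost when gravity alone supplies the centripetal force: Mg = Mv_top²/r, i.e. v_top² = gr.
With ω = v/R, the kinetic energy at speed v is ½(1+k)Mv² = (7/10)Mv².
Energy conservation from release (height h) to the top (height 2r): Mgh = Mg(2r) + (7/10)M·gr.
Thus h_min = 2r + (1+k)r/2 = r(2 + 1.4/2) = 1.21 × 2.7 ≈ 3.27 m.

h_min ≈ 3.27 m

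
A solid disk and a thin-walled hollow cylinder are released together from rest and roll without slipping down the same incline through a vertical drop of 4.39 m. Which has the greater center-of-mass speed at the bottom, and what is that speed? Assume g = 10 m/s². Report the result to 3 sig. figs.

the solid disk, at v ≈ 7.65 m/s

For rolling without slipping, Mgh = ½(1+k)Mv² where k = I/(MR²), so v = √(2gh/(1+k)).
Solid disk: k = 0.5, giving v = √(2×10×4.39/1.5) = 7.651 m/s.
Thin-walled hollow cylinder: k = 1, giving v = √(2×10×4.39/2) = 6.626 m/s.
The smaller k wins: the solid disk, at ≈ 7.65 m/s.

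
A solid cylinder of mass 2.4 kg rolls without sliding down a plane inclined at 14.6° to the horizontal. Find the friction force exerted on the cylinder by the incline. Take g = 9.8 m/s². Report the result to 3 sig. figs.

f ≈ 1.98 N

The moment of inertia is (1/2)MR², giving k ≡ I/(MR²) = 0.5.
Newton's second law down the slope: Mg sinθ − f = Ma. The torque equation fR = Iα (with α = a/R) gives f = kMa.
Combining, a = g sinθ/(1+k) and f = kMa = kMg sinθ/(1+k).
f = 0.5 × 2.4 × 9.8 × sin14.6° / 1.5 ≈ 1.98 N.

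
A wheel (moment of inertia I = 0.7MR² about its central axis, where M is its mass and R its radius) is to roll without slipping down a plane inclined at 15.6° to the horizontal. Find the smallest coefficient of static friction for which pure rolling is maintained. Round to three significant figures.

μ_min ≈ 0.115

The moment of inertia is 0.7MR², giving k ≡ I/(MR²) = 0.7.
Newton's second law down the slope: Mg sinθ − f = Ma. The torque equation fR = Iα (with α = a/R) gives f = kMa.
These give a = g sinθ/(1+k) and the required friction f = kMg sinθ/(1+k).
With N = Mg cosθ, the no-slip condition f ≤ μN gives μ_min = f/N = k tanθ/(1+k).
μ_min = 0.7 × tan15.6° / 1.7 ≈ 0.115.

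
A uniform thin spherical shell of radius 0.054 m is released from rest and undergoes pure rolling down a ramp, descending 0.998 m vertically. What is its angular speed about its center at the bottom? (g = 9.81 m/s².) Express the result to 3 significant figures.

Here I = (2/3)MR², so the shape factor k = I/(MR²) = 2/3.
Pure rolling means v = ωR; then KE = ½Mv² + ½I(v/R)² = ½(1+k)Mv² = (5/6)Mv².
Energy conservation Mgh = ½(1+k)Mv² gives v = √(2gh/(1+k)) = √(2 × 9.81 × 0.998 / 1.667) = 3.428 m/s.
Then ω = v/R = 3.428 / 0.054 ≈ 63.5 rad/s.

ω ≈ 63.5 rad/s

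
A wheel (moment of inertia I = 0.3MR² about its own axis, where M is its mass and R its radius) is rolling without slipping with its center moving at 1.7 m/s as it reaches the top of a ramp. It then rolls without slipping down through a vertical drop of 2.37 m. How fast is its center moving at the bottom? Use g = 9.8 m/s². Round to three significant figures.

v ≈ 6.21 m/s

Here I = 0.3MR², so the shape factor k = I/(MR²) = 0.3.
Since it rolls without slipping, ω = v/R and KE = ½Mv² + ½Iω² = ½(1+k)Mv² = (13/20)Mv².
Conserving energy between top and bottom: (13/20)Mv² = (13/20)Mv₀² + Mgh, hence v² = v₀² + 2gh/(1+k).
v = √(1.7² + 2×9.8×2.37/1.3) = √38.62 ≈ 6.21 m/s.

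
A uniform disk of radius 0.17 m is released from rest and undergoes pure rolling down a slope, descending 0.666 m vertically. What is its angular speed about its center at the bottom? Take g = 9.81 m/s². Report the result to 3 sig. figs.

With I = (1/2)MR², the ratio k = I/(MR²) is 0.5.
Since it rolls without slipping, ω = v/R and KE = ½Mv² + ½Iω² = ½(1+k)Mv² = (3/4)Mv².
Energy conservation Mgh = ½(1+k)Mv² gives v = √(2gh/(1+k)) = √(2 × 9.81 × 0.666 / 1.5) = 2.951 m/s.
Then ω = v/R = 2.951 / 0.17 ≈ 17.4 rad/s.

ω ≈ 17.4 rad/s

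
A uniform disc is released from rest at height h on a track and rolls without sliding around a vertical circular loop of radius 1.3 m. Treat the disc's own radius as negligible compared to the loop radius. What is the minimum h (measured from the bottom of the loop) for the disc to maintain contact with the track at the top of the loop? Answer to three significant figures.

For this body I = (1/2)MR², i.e. k = I/(MR²) = 0.5.
At the top, contact is just lost when gravity alone supplies the centripetal force: Mg = Mv_top²/r, i.e. v_top² = gr.
With ω = v/R, the kinetic energy at speed v is ½(1+k)Mv² = (3/4)Mv².
Energy conservation from release (height h) to the top (height 2r): Mgh = Mg(2r) + (3/4)M·gr.
Thus h_min = 2r + (1+k)r/2 = r(2 + 1.5/2) = 1.3 × 2.75 ≈ 3.58 m.

h_min ≈ 3.58 m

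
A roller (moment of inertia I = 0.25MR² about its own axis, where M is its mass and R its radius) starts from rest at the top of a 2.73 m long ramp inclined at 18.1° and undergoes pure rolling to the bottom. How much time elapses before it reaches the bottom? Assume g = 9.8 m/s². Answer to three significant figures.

t ≈ 1.50 s

With I = 0.25MR², the ratio k = I/(MR²) is 0.25.
Newton's second law down the slope: Mg sinθ − f = Ma. The torque equation fR = Iα (with α = a/R) gives f = kMa.
Hence a = g sinθ/(1+k) = 9.8×sin18.1°/1.25 = 2.436 m/s².
Starting from rest, L = ½at², so t = √(2L/a) = √(2×2.73/2.436) ≈ 1.50 s.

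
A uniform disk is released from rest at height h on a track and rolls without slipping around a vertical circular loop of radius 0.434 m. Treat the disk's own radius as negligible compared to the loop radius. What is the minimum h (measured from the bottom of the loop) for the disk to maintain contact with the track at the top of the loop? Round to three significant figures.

h_min ≈ 1.19 m

Here I = (1/2)MR², so the shape factor k = I/(MR²) = 0.5.
At the top, contact is just lost when gravity alone supplies the centripetal force: Mg = Mv_top²/r, i.e. v_top² = gr.
With ω = v/R, the kinetic energy at speed v is ½(1+k)Mv² = (3/4)Mv².
Energy conservation from release (height h) to the top (height 2r): Mgh = Mg(2r) + (3/4)M·gr.
Thus h_min = 2r + (1+k)r/2 = r(2 + 1.5/2) = 0.434 × 2.75 ≈ 1.19 m.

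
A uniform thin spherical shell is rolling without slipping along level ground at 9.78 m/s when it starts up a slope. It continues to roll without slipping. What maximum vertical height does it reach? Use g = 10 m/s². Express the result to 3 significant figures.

The moment of inertia is (2/3)MR², giving k ≡ I/(MR²) = 2/3.
Rolling without slipping gives ω = v/R, so the total kinetic energy is ½Mv² + ½Iω² = ½(1+k)Mv² = (5/6)Mv².
All of this converts to potential energy at the highest point: (5/6)Mv₀² = Mgh.
Thus h = (1+k)v₀²/(2g) = 1.667 × 9.78² / (2 × 10) ≈ 7.97 m.

h ≈ 7.97 m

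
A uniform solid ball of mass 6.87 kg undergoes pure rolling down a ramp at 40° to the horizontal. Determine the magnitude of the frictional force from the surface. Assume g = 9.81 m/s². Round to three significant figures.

For this body I = (2/5)MR², i.e. k = I/(MR²) = 0.4.
Translational: Mg sinθ − f = Ma. Rotational about the CM: fR = Iα = kMRa, so f = kMa.
Combining, a = g sinθ/(1+k) and f = kMa = kMg sinθ/(1+k).
f = 0.4 × 6.87 × 9.81 × sin40° / 1.4 ≈ 12.4 N.

f ≈ 12.4 N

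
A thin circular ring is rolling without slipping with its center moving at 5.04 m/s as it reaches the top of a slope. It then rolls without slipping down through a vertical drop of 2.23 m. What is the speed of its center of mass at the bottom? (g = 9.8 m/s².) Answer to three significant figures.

The moment of inertia is MR², giving k ≡ I/(MR²) = 1.
Pure rolling means v = ωR; then KE = ½Mv² + ½I(v/R)² = ½(1+k)Mv² = Mv².
Conserving energy between top and bottom: Mv² = Mv₀² + Mgh, hence v² = v₀² + 2gh/(1+k).
v = √(5.04² + 2×9.8×2.23/2) = √47.26 ≈ 6.87 m/s.

v ≈ 6.87 m/s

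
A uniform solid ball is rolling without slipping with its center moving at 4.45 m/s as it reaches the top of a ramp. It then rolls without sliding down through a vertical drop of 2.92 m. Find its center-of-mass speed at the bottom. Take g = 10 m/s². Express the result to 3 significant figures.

With I = (2/5)MR², the ratio k = I/(MR²) is 0.4.
Rolling without slipping gives ω = v/R, so the total kinetic energy is ½Mv² + ½Iω² = ½(1+k)Mv² = (7/10)Mv².
Energy conservation: (7/10)Mv₀² + Mgh = (7/10)Mv², so v² = v₀² + 2gh/(1+k).
v = √(4.45² + 2×10×2.92/1.4) = √61.52 ≈ 7.84 m/s.

v ≈ 7.84 m/s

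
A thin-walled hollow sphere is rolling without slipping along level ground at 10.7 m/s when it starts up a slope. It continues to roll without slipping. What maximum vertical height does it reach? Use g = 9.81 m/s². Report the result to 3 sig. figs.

The moment of inertia is (2/3)MR², giving k ≡ I/(MR²) = 2/3.
Pure rolling means v = ωR; then KE = ½Mv² + ½I(v/R)² = ½(1+k)Mv² = (5/6)Mv².
All of this converts to potential energy at the highest point: (5/6)Mv₀² = Mgh.
Thus h = (1+k)v₀²/(2g) = 1.667 × 10.7² / (2 × 9.81) ≈ 9.73 m.

h ≈ 9.73 m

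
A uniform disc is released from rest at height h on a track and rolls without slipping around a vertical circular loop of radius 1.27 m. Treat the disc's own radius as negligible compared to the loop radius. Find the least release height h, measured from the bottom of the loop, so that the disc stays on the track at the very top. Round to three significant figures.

For this body I = (1/2)MR², i.e. k = I/(MR²) = 0.5.
At the top of the loop, the minimum-contact condition is Mg = Mv_top²/r, so v_top² = gr.
With ω = v/R, the kinetic energy at speed v is ½(1+k)Mv² = (3/4)Mv².
Energy conservation from release (height h) to the top (height 2r): Mgh = Mg(2r) + (3/4)M·gr.
Thus h_min = 2r + (1+k)r/2 = r(2 + 1.5/2) = 1.27 × 2.75 ≈ 3.49 m.

h_min ≈ 3.49 m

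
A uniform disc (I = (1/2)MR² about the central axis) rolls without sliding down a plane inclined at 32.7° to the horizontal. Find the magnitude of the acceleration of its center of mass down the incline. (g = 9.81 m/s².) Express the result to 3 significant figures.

Here I = (1/2)MR², so the shape factor k = I/(MR²) = 0.5.
Newton's second law down the slope: Mg sinθ − f = Ma. The torque equation fR = Iα (with α = a/R) gives f = kMa.
Eliminating f: Mg sinθ = (1+k)Ma, so a = g sinθ/(1+k) = 9.81 × sin32.7° / 1.5 ≈ 3.53 m/s².

a ≈ 3.53 m/s²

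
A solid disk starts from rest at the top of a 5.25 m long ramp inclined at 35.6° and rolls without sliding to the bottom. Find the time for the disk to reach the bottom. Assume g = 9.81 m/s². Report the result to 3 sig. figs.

t ≈ 1.66 s

For this body I = (1/2)MR², i.e. k = I/(MR²) = 0.5.
Newton's second law down the slope: Mg sinθ − f = Ma. The torque equation fR = Iα (with α = a/R) gives f = kMa.
Hence a = g sinθ/(1+k) = 9.81×sin35.6°/1.5 = 3.807 m/s².
Starting from rest, L = ½at², so t = √(2L/a) = √(2×5.25/3.807) ≈ 1.66 s.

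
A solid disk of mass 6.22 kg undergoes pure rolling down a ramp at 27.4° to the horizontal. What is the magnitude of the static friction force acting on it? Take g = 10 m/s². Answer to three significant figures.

With I = (1/2)MR², the ratio k = I/(MR²) is 0.5.
Along the incline Mg sinθ − f = Ma, and torque about the center fR = Iα = kMR²(a/R) gives f = kMa.
Combining, a = g sinθ/(1+k) and f = kMa = kMg sinθ/(1+k).
f = 0.5 × 6.22 × 10 × sin27.4° / 1.5 ≈ 9.54 N.

f ≈ 9.54 N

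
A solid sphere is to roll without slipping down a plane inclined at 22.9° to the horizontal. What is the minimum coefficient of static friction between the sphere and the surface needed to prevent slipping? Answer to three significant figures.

Here I = (2/5)MR², so the shape factor k = I/(MR²) = 0.4.
Along the incline Mg sinθ − f = Ma, and torque about the center fR = Iα = kMR²(a/R) gives f = kMa.
These give a = g sinθ/(1+k) and the required friction f = kMg sinθ/(1+k).
The normal force is N = Mg cosθ, so μ_min = f/N = k tanθ/(1+k).
μ_min = 0.4 × tan22.9° / 1.4 ≈ 0.121.

μ_min ≈ 0.121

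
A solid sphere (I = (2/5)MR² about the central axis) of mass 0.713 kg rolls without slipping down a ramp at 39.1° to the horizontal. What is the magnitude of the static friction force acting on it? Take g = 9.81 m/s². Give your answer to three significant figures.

The moment of inertia is (2/5)MR², giving k ≡ I/(MR²) = 0.4.
Newton's second law down the slope: Mg sinθ − f = Ma. The torque equation fR = Iα (with α = a/R) gives f = kMa.
Combining, a = g sinθ/(1+k) and f = kMa = kMg sinθ/(1+k).
f = 0.4 × 0.713 × 9.81 × sin39.1° / 1.4 ≈ 1.26 N.

f ≈ 1.26 N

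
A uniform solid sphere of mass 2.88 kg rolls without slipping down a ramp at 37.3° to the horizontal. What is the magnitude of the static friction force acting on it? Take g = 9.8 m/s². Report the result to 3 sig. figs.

With I = (2/5)MR², the ratio k = I/(MR²) is 0.4.
Along the incline Mg sinθ − f = Ma, and torque about the center fR = Iα = kMR²(a/R) gives f = kMa.
Combining, a = g sinθ/(1+k) and f = kMa = kMg sinθ/(1+k).
f = 0.4 × 2.88 × 9.8 × sin37.3° / 1.4 ≈ 4.89 N.

f ≈ 4.89 N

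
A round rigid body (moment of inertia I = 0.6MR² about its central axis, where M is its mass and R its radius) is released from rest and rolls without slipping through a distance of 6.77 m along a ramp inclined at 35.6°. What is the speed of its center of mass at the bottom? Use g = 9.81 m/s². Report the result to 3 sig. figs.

The moment of inertia is 0.6MR², giving k ≡ I/(MR²) = 0.6.
Rolling without slipping gives ω = v/R, so the total kinetic energy is ½Mv² + ½Iω² = ½(1+k)Mv² = (4/5)Mv².
The vertical drop is h = L sinθ = 6.77 × sin35.6° = 3.941 m.
Setting Mgh = (4/5)Mv² gives v = √(2gh/(1+k)) = √(2·9.81·3.941/1.6) ≈ 6.95 m/s.

v ≈ 6.95 m/s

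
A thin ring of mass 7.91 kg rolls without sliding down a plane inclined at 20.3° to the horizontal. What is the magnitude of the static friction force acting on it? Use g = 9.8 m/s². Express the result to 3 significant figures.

f ≈ 13.4 N

Here I = MR², so the shape factor k = I/(MR²) = 1.
Translational: Mg sinθ − f = Ma. Rotational about the CM: fR = Iα = kMRa, so f = kMa.
Combining, a = g sinθ/(1+k) and f = kMa = kMg sinθ/(1+k).
f = 1 × 7.91 × 9.8 × sin20.3° / 2 ≈ 13.4 N.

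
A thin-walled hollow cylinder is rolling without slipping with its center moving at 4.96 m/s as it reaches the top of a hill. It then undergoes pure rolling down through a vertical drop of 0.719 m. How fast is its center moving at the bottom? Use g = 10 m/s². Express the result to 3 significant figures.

The moment of inertia is MR², giving k ≡ I/(MR²) = 1.
Since it rolls without slipping, ω = v/R and KE = ½Mv² + ½Iω² = ½(1+k)Mv² = Mv².
Energy conservation: Mv₀² + Mgh = Mv², so v² = v₀² + 2gh/(1+k).
v = √(4.96² + 2×10×0.719/2) = √31.79 ≈ 5.64 m/s.

v ≈ 5.64 m/s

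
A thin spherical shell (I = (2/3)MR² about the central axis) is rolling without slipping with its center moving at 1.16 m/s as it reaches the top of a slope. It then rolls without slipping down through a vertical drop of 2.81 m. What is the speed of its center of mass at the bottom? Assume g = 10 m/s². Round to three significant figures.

v ≈ 5.92 m/s

With I = (2/3)MR², the ratio k = I/(MR²) is 2/3.
Rolling without slipping gives ω = v/R, so the total kinetic energy is ½Mv² + ½Iω² = ½(1+k)Mv² = (5/6)Mv².
Energy conservation: (5/6)Mv₀² + Mgh = (5/6)Mv², so v² = v₀² + 2gh/(1+k).
v = √(1.16² + 2×10×2.81/1.667) = √35.07 ≈ 5.92 m/s.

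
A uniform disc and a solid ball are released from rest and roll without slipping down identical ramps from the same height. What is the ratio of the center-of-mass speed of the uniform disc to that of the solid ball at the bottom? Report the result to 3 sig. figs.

Each satisfies Mgh = ½(1+k)Mv² with k = I/(MR²), so v ∝ 1/√(1+k).
For the uniform disc k = 0.5; for the solid ball k = 0.4.
v₁/v₂ = √((1+k₂)/(1+k₁)) = √(1.4/1.5) ≈ 0.966.

v_ratio ≈ 0.966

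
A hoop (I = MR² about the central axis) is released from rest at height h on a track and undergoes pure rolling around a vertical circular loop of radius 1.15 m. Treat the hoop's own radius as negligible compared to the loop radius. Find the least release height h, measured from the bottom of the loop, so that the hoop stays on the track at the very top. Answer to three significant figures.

With I = MR², the ratio k = I/(MR²) is 1.
At the top, contact is just lost when gravity alone supplies the centripetal force: Mg = Mv_top²/r, i.e. v_top² = gr.
With ω = v/R, the kinetic energy at speed v is ½(1+k)Mv² = Mv².
Energy conservation from release (height h) to the top (height 2r): Mgh = Mg(2r) + M·gr.
Thus h_min = 2r + (1+k)r/2 = r(2 + 2/2) = 1.15 × 3 ≈ 3.45 m.

h_min ≈ 3.45 m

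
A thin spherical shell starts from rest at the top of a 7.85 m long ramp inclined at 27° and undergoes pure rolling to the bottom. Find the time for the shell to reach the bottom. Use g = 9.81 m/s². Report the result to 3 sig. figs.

With I = (2/3)MR², the ratio k = I/(MR²) is 2/3.
Along the incline Mg sinθ − f = Ma, and torque about the center fR = Iα = kMR²(a/R) gives f = kMa.
Hence a = g sinθ/(1+k) = 9.81×sin27°/1.667 = 2.672 m/s².
With constant a from rest, t = √(2L/a) = √(2·7.85/2.672) ≈ 2.42 s.

t ≈ 2.42 s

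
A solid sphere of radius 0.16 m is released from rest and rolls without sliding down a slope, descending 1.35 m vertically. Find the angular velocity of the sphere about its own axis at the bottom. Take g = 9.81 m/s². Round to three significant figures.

ω ≈ 27.2 rad/s

With I = (2/5)MR², the ratio k = I/(MR²) is 0.4.
The rolling condition ω = v/R makes the rotational term ½I(v/R)² = ½kMv², so KE_total = ½(1+k)Mv² = (7/10)Mv².
Energy conservation Mgh = ½(1+k)Mv² gives v = √(2gh/(1+k)) = √(2 × 9.81 × 1.35 / 1.4) = 4.35 m/s.
The angular speed follows from ω = v/R = 4.35/0.16 ≈ 27.2 rad/s.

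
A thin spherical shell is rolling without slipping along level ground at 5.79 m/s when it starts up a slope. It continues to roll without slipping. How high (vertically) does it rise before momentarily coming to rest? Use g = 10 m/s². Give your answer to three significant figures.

For this body I = (2/3)MR², i.e. k = I/(MR²) = 2/3.
Rolling without slipping gives ω = v/R, so the total kinetic energy is ½Mv² + ½Iω² = ½(1+k)Mv² = (5/6)Mv².
All of this converts to potential energy at the highest point: (5/6)Mv₀² = Mgh.
Thus h = (1+k)v₀²/(2g) = 1.667 × 5.79² / (2 × 10) ≈ 2.79 m.

h ≈ 2.79 m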